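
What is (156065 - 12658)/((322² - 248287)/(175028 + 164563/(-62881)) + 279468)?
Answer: 225472088122105/439393106627271 ≈ 0.51314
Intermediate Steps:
(156065 - 12658)/((322² - 248287)/(175028 + 164563/(-62881)) + 279468) = 143407/((103684 - 248287)/(175028 + 164563*(-1/62881)) + 279468) = 143407/(-144603/(175028 - 23509/8983) + 279468) = 143407/(-144603/1572253015/8983 + 279468) = 143407/(-144603*8983/1572253015 + 279468) = 143407/(-1298968749/1572253015 + 279468) = 143407/(439393106627271/1572253015) = 143407*(1572253015/439393106627271) = 225472088122105/439393106627271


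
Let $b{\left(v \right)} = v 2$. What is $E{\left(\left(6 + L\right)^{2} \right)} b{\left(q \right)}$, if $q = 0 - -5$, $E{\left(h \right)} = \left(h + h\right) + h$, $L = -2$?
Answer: $480$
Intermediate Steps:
$E{\left(h \right)} = 3 h$ ($E{\left(h \right)} = 2 h + h = 3 h$)
$q = 5$ ($q = 0 + 5 = 5$)
$b{\left(v \right)} = 2 v$
$E{\left(\left(6 + L\right)^{2} \right)} b{\left(q \right)} = 3 \left(6 - 2\right)^{2} \cdot 2 \cdot 5 = 3 \cdot 4^{2} \cdot 10 = 3 \cdot 16 \cdot 10 = 48 \cdot 10 = 480$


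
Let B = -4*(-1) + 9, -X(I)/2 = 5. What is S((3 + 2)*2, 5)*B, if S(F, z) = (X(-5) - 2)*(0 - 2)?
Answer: 312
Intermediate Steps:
X(I) = -10 (X(I) = -2*5 = -10)
S(F, z) = 24 (S(F, z) = (-10 - 2)*(0 - 2) = -12*(-2) = 24)
B = 13 (B = 4 + 9 = 13)
S((3 + 2)*2, 5)*B = 24*13 = 312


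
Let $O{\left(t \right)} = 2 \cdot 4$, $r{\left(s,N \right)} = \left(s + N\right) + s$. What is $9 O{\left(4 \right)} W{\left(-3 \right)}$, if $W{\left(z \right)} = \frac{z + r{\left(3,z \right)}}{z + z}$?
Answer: $0$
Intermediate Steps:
$r{\left(s,N \right)} = N + 2 s$ ($r{\left(s,N \right)} = \left(N + s\right) + s = N + 2 s$)
$W{\left(z \right)} = \frac{6 + 2 z}{2 z}$ ($W{\left(z \right)} = \frac{z + \left(z + 2 \cdot 3\right)}{z + z} = \frac{z + \left(z + 6\right)}{2 z} = \left(z + \left(6 + z\right)\right) \frac{1}{2 z} = \left(6 + 2 z\right) \frac{1}{2 z} = \frac{6 + 2 z}{2 z}$)
$O{\left(t \right)} = 8$
$9 O{\left(4 \right)} W{\left(-3 \right)} = 9 \cdot 8 \frac{3 - 3}{-3} = 72 \left(\left(- \frac{1}{3}\right) 0\right) = 72 \cdot 0 = 0$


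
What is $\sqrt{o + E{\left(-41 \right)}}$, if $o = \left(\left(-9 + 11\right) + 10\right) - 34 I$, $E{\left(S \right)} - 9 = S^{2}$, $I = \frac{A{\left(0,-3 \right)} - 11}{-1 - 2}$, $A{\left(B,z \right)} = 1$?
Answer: $\frac{\sqrt{14298}}{3} \approx 39.858$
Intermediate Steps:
$I = \frac{10}{3}$ ($I = \frac{1 - 11}{-1 - 2} = - \frac{10}{-3} = \left(-10\right) \left(- \frac{1}{3}\right) = \frac{10}{3} \approx 3.3333$)
$E{\left(S \right)} = 9 + S^{2}$
$o = - \frac{304}{3}$ ($o = \left(\left(-9 + 11\right) + 10\right) - \frac{340}{3} = \left(2 + 10\right) - \frac{340}{3} = 12 - \frac{340}{3} = - \frac{304}{3} \approx -101.33$)
$\sqrt{o + E{\left(-41 \right)}} = \sqrt{- \frac{304}{3} + \left(9 + \left(-41\right)^{2}\right)} = \sqrt{- \frac{304}{3} + \left(9 + 1681\right)} = \sqrt{- \frac{304}{3} + 1690} = \sqrt{\frac{4766}{3}} = \frac{\sqrt{14298}}{3}$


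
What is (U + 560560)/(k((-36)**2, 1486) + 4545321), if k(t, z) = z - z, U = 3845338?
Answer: 4405898/4545321 ≈ 0.96933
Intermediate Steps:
k(t, z) = 0
(U + 560560)/(k((-36)**2, 1486) + 4545321) = (3845338 + 560560)/(0 + 4545321) = 4405898/4545321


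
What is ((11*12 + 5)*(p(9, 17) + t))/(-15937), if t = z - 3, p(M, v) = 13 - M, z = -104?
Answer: 14111/15937 ≈ 0.88542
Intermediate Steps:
t = -107 (t = -104 - 3 = -107)
((11*12 + 5)*(p(9, 17) + t))/(-15937) = ((11*12 + 5)*((13 - 1*9) - 107))/(-15937) = ((132 + 5)*((13 - 9) - 107))*(-1/15937) = (137*(4 - 107))*(-1/15937) = (137*(-103))*(-1/15937) = -14111*(-1/15937) = 14111/15937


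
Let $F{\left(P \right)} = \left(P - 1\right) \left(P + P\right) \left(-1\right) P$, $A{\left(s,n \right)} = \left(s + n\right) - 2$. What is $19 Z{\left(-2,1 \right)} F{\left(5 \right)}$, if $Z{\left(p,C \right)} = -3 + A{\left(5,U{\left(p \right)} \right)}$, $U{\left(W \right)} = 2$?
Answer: $-7600$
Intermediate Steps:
$A{\left(s,n \right)} = -2 + n + s$ ($A{\left(s,n \right)} = \left(n + s\right) - 2 = -2 + n + s$)
$F{\left(P \right)} = - 2 P^{2} \left(-1 + P\right)$ ($F{\left(P \right)} = \left(-1 + P\right) 2 P \left(-1\right) P = 2 P \left(-1 + P\right) \left(-1\right) P = - 2 P \left(-1 + P\right) P = - 2 P^{2} \left(-1 + P\right)$)
$Z{\left(p,C \right)} = 2$ ($Z{\left(p,C \right)} = -3 + \left(-2 + 2 + 5\right) = -3 + 5 = 2$)
$19 Z{\left(-2,1 \right)} F{\left(5 \right)} = 19 \cdot 2 \cdot 2 \cdot 5^{2} \left(1 - 5\right) = 38 \cdot 2 \cdot 25 \left(1 - 5\right) = 38 \cdot 2 \cdot 25 \left(-4\right) = 38 \left(-200\right) = -7600$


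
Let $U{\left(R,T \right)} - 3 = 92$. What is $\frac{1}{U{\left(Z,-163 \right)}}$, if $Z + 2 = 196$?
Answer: $\frac{1}{95} \approx 0.010526$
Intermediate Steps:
$Z = 194$ ($Z = -2 + 196 = 194$)
$U{\left(R,T \right)} = 95$ ($U{\left(R,T \right)} = 3 + 92 = 95$)
$\frac{1}{U{\left(Z,-163 \right)}} = \frac{1}{95}$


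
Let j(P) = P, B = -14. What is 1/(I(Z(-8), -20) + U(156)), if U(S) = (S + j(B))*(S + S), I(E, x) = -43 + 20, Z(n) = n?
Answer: 1/44281 ≈ 2.2583e-5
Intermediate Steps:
I(E, x) = -23
U(S) = 2*S*(-14 + S) (U(S) = (S - 14)*(S + S) = (-14 + S)*(2*S) = 2*S*(-14 + S))
1/(I(Z(-8), -20) + U(156)) = 1/(-23 + 2*156*(-14 + 156)) = 1/(-23 + 2*156*142) = 1/(-23 + 44304) = 1/44281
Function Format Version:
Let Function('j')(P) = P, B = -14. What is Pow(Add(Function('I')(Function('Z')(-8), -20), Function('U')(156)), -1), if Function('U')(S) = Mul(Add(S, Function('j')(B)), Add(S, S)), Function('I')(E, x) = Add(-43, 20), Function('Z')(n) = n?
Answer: Rational(1, 44281) ≈ 2.2583e-5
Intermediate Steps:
Function('I')(E, x) = -23
Function('U')(S) = Mul(2, S, Add(-14, S)) (Function('U')(S) = Mul(Add(S, -14), Add(S, S)) = Mul(Add(-14, S), Mul(2, S)) = Mul(2, S, Add(-14, S)))
Pow(Add(Function('I')(Function('Z')(-8), -20), Function('U')(156)), -1) = Pow(Add(-23, Mul(2, 156, Add(-14, 156))), -1) = Pow(Add(-23, Mul(2, 156, 142)), -1) = Pow(Add(-23, 44304), -1) = Pow(44281, -1) = Rational(1, 44281)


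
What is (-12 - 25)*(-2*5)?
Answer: 370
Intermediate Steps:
(-12 - 25)*(-2*5) = -37*(-10) = 370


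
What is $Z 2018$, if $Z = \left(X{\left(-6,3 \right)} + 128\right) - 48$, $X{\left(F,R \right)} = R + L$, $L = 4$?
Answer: $175566$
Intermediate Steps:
$X{\left(F,R \right)} = 4 + R$ ($X{\left(F,R \right)} = R + 4 = 4 + R$)
$Z = 87$ ($Z = \left(\left(4 + 3\right) + 128\right) - 48 = \left(7 + 128\right) - 48 = 135 - 48 = 87$)
$Z 2018 = 87 \cdot 2018 = 175566$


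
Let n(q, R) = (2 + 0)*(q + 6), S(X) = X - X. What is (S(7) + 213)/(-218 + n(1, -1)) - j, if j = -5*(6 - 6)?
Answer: -71/68 ≈ -1.0441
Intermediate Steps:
S(X) = 0
n(q, R) = 12 + 2*q (n(q, R) = 2*(6 + q) = 12 + 2*q)
j = 0 (j = -5*0 = 0)
(S(7) + 213)/(-218 + n(1, -1)) - j = (0 + 213)/(-218 + (12 + 2*1)) - 1*0 = 213/(-218 + (12 + 2)) + 0 = 213/(-218 + 14) + 0 = 213/(-204) + 0 = 213*(-1/204) + 0 = -71/68 + 0 = -71/68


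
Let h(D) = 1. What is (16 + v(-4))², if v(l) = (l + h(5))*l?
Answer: 784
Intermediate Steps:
v(l) = l*(1 + l) (v(l) = (l + 1)*l = (1 + l)*l = l*(1 + l))
(16 + v(-4))² = (16 - 4*(1 - 4))² = (16 - 4*(-3))² = (16 + 12)² = 28² = 784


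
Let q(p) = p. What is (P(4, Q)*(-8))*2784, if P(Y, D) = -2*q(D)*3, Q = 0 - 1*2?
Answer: -267264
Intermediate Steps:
Q = -2 (Q = 0 - 2 = -2)
P(Y, D) = -6*D (P(Y, D) = -2*D*3 = -6*D)
(P(4, Q)*(-8))*2784 = (-6*(-2)*(-8))*2784 = (12*(-8))*2784 = -96*2784 = -267264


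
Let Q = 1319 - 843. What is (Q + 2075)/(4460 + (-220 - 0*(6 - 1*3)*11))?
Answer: 2551/4240 ≈ 0.60165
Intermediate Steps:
Q = 476
(Q + 2075)/(4460 + (-220 - 0*(6 - 1*3)*11)) = (476 + 2075)/(4460 + (-220 - 0*(6 - 1*3)*11)) = 2551/(4460 + (-220 - 0*(6 - 3)*11)) = 2551/(4460 + (-220 - 0*3*11)) = 2551/(4460 + (-220 - 0*11)) = 2551/(4460 + (-220 - 1*0)) = 2551/(4460 + (-220 + 0)) = 2551/(4460 - 220) = 2551/4240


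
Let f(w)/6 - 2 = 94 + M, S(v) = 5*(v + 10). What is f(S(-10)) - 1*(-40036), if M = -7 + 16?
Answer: 40666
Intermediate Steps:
M = 9
S(v) = 50 + 5*v (S(v) = 5*(10 + v) = 50 + 5*v)
f(w) = 630 (f(w) = 12 + 6*(94 + 9) = 12 + 6*103 = 12 + 618 = 630)
f(S(-10)) - 1*(-40036) = 630 - 1*(-40036) = 630 + 40036 = 40666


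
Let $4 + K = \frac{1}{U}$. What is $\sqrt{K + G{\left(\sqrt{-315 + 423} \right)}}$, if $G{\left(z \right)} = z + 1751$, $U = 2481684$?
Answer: $\frac{\sqrt{2689836454700529 + 9238133213784 \sqrt{3}}}{1240842} \approx 41.921$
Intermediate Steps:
$G{\left(z \right)} = 1751 + z$
$K = - \frac{9926735}{2481684}$ ($K = -4 + \frac{1}{2481684} = - \frac{9926735}{2481684} \approx -4.0$)
$\sqrt{K + G{\left(\sqrt{-315 + 423} \right)}} = \sqrt{- \frac{9926735}{2481684} + \left(1751 + \sqrt{-315 + 423}\right)} = \sqrt{- \frac{9926735}{2481684} + \left(1751 + \sqrt{108}\right)} = \sqrt{- \frac{9926735}{2481684} + \left(1751 + 6 \sqrt{3}\right)} = \sqrt{\frac{4335501949}{2481684} + 6 \sqrt{3}}$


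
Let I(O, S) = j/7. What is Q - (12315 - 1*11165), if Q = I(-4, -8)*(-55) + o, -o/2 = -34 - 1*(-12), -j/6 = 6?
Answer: -5762/7 ≈ -823.14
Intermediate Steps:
j = -36 (j = -6*6 = -36)
o = 44 (o = -2*(-34 - 1*(-12)) = -2*(-34 + 12) = -2*(-22) = 44)
I(O, S) = -36/7
Q = 2288/7 (Q = -36/7*(-55) + 44 = 1980/7 + 44 = 2288/7 ≈ 326.86)
Q - (12315 - 1*11165) = 2288/7 - (12315 - 1*11165) = 2288/7 - (12315 - 11165) = 2288/7 - 1*1150 = 2288/7 - 1150 = -5762/7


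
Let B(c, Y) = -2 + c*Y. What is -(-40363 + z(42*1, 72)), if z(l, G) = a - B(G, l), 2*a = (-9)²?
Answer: 86689/2 ≈ 43345.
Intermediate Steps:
B(c, Y) = -2 + Y*c
a = 81/2 (a = (½)*(-9)² = (½)*81 = 81/2 ≈ 40.500)
z(l, G) = 85/2 - G*l (z(l, G) = 81/2 - (-2 + l*G) = 81/2 - (-2 + G*l) = 81/2 + (2 - G*l) = 85/2 - G*l)
-(-40363 + z(42*1, 72)) = -(-40363 + (85/2 - 1*72*42*1)) = -(-40363 + (85/2 - 1*72*42)) = -(-40363 + (85/2 - 3024)) = -(-40363 - 5963/2) = -1*(-86689/2) = 86689/2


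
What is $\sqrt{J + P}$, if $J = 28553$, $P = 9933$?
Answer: $\sqrt{38486} \approx 196.18$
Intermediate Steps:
$\sqrt{J + P} = \sqrt{28553 + 9933} = \sqrt{38486}$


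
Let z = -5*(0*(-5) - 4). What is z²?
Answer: 400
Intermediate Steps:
z = 20 (z = -5*(0 - 4) = -5*(-4) = 20)
z² = 20² = 400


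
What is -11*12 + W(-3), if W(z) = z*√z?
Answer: -132 - 3*I*√3 ≈ -132.0 - 5.1962*I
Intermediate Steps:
W(z) = z^(3/2)
-11*12 + W(-3) = -11*12 + (-3)^(3/2) = -132 - 3*I*√3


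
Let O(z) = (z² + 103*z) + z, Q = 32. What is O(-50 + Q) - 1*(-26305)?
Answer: 24757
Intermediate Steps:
O(z) = z² + 104*z
O(-50 + Q) - 1*(-26305) = (-50 + 32)*(104 + (-50 + 32)) - 1*(-26305) = -18*(104 - 18) + 26305 = -18*86 + 26305 = -1548 + 26305 = 24757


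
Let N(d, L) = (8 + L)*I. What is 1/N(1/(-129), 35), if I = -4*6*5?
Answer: -1/5160 ≈ -0.00019380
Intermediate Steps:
I = -120 (I = -24*5 = -120)
N(d, L) = -960 - 120*L (N(d, L) = (8 + L)*(-120) = -960 - 120*L)
1/N(1/(-129), 35) = 1/(-960 - 120*35) = 1/(-960 - 4200) = 1/(-5160) = -1/5160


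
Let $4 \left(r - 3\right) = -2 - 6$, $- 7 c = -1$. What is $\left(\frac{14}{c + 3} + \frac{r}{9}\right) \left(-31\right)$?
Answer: $- \frac{14012}{99} \approx -141.54$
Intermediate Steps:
$c = \frac{1}{7}$ ($c = \left(- \frac{1}{7}\right) \left(-1\right) = \frac{1}{7} \approx 0.14286$)
$r = 1$ ($r = 3 + \frac{-2 - 6}{4} = 3 + \frac{1}{4} \left(-8\right) = 3 - 2 = 1$)
$\left(\frac{14}{c + 3} + \frac{r}{9}\right) \left(-31\right) = \left(\frac{14}{\frac{1}{7} + 3} + 1 \cdot \frac{1}{9}\right) \left(-31\right) = \left(\frac{14}{\frac{22}{7}} + 1 \cdot \frac{1}{9}\right) \left(-31\right) = \left(14 \cdot \frac{7}{22} + \frac{1}{9}\right) \left(-31\right) = \left(\frac{49}{11} + \frac{1}{9}\right) \left(-31\right) = \frac{452}{99} \left(-31\right) = - \frac{14012}{99}$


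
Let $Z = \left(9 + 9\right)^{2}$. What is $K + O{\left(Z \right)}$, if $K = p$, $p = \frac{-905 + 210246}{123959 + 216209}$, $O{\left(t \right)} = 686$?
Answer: $\frac{233564589}{340168} \approx 686.62$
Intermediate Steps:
$Z = 324$ ($Z = 18^{2} = 324$)
$p = \frac{209341}{340168} \approx 0.61541$
$K = \frac{209341}{340168} \approx 0.61541$
$K + O{\left(Z \right)} = \frac{209341}{340168} + 686 = \frac{233564589}{340168}$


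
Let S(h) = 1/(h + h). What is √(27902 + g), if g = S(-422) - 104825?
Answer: I*√13698755743/422 ≈ 277.35*I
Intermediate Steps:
S(h) = 1/(2*h)
g = -88472301/844 (g = (½)/(-422) - 104825 = (½)*(-1/422) - 104825 = -1/844 - 104825 = -88472301/844 ≈ -1.0483e+5)
√(27902 + g) = √(27902 - 88472301/844) = √(-64923013/844) = I*√13698755743/422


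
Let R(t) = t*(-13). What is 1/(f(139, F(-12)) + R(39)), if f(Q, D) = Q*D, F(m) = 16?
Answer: 1/1717 ≈ 0.00058241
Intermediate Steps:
R(t) = -13*t
f(Q, D) = D*Q
1/(f(139, F(-12)) + R(39)) = 1/(16*139 - 13*39) = 1/(2224 - 507) = 1/1717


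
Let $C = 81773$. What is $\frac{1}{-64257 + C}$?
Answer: $\frac{1}{17516} \approx 5.7091 \cdot 10^{-5}$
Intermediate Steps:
$\frac{1}{-64257 + C} = \frac{1}{-64257 + 81773} = \frac{1}{17516}$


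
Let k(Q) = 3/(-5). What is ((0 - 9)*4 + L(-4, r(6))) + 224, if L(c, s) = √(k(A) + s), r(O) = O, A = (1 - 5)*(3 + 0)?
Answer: 188 + 3*√15/5 ≈ 190.32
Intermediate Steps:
A = -12 (A = -4*3 = -12)
k(Q) = -⅗ (k(Q) = 3*(-⅕) = -⅗)
L(c, s) = √(-⅗ + s)
((0 - 9)*4 + L(-4, r(6))) + 224 = ((0 - 9)*4 + √(-15 + 25*6)/5) + 224 = (-9*4 + √(-15 + 150)/5) + 224 = (-36 + √135/5) + 224 = (-36 + (3*√15)/5) + 224 = (-36 + 3*√15/5) + 224 = 188 + 3*√15/5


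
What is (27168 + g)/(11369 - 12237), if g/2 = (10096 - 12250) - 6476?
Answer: -2477/217 ≈ -11.415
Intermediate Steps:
g = -17260 (g = 2*((10096 - 12250) - 6476) = 2*(-2154 - 6476) = 2*(-8630) = -17260)
(27168 + g)/(11369 - 12237) = (27168 - 17260)/(11369 - 12237) = 9908/(-868) = 9908*(-1/868) = -2477/217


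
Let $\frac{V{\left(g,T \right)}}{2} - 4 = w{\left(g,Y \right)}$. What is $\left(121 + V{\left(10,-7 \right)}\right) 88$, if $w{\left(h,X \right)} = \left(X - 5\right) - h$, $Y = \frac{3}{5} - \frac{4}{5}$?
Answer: $\frac{43384}{5} \approx 8676.8$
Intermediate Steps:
$Y = - \frac{1}{5}$ ($Y = 3 \cdot \frac{1}{5} - \frac{4}{5} = \frac{3}{5} - \frac{4}{5} = - \frac{1}{5} \approx -0.2$)
$w{\left(h,X \right)} = -5 + X - h$ ($w{\left(h,X \right)} = \left(-5 + X\right) - h = -5 + X - h$)
$V{\left(g,T \right)} = - \frac{12}{5} - 2 g$ ($V{\left(g,T \right)} = 8 + 2 \left(-5 - \frac{1}{5} - g\right) = 8 + 2 \left(- \frac{26}{5} - g\right) = 8 - \left(\frac{52}{5} + 2 g\right) = - \frac{12}{5} - 2 g$)
$\left(121 + V{\left(10,-7 \right)}\right) 88 = \left(121 - \frac{112}{5}\right) 88 = \frac{493}{5} \cdot 88 = \frac{43384}{5}$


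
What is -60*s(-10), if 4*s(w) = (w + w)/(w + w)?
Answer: -15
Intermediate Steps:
s(w) = ¼ (s(w) = ((w + w)/(w + w))/4 = ((2*w)/((2*w)))/4 = ((2*w)*(1/(2*w)))/4 = (¼)*1 = ¼)
-60*s(-10) = -60*¼ = -15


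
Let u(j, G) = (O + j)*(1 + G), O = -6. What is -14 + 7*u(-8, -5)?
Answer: 378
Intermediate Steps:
u(j, G) = (1 + G)*(-6 + j) (u(j, G) = (-6 + j)*(1 + G) = (1 + G)*(-6 + j))
-14 + 7*u(-8, -5) = -14 + 7*(-6 - 8 - 6*(-5) - 5*(-8)) = -14 + 7*(-6 - 8 + 30 + 40) = -14 + 7*56 = -14 + 392 = 378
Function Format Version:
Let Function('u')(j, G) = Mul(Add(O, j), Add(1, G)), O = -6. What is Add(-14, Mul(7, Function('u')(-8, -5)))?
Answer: 378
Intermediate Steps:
Function('u')(j, G) = Mul(Add(1, G), Add(-6, j)) (Function('u')(j, G) = Mul(Add(-6, j), Add(1, G)) = Mul(Add(1, G), Add(-6, j)))
Add(-14, Mul(7, Function('u')(-8, -5))) = Add(-14, Mul(7, Add(-6, -8, Mul(-6, -5), Mul(-5, -8)))) = Add(-14, Mul(7, Add(-6, -8, 30, 40))) = Add(-14, Mul(7, 56)) = Add(-14, 392) = 378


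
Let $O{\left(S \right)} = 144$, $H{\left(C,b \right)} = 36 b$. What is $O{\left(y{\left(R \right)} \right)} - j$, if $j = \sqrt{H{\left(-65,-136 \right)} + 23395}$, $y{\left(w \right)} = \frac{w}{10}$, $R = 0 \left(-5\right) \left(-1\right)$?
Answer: $144 - \sqrt{18499} \approx 7.989$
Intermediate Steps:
$R = 0$ ($R = 0 \left(-1\right) = 0$)
$y{\left(w \right)} = \frac{w}{10}$ ($y{\left(w \right)} = w \frac{1}{10} = \frac{w}{10}$)
$j = \sqrt{18499}$ ($j = \sqrt{36 \left(-136\right) + 23395} = \sqrt{-4896 + 23395} = \sqrt{18499} \approx 136.01$)
$O{\left(y{\left(R \right)} \right)} - j = 144 - \sqrt{18499}$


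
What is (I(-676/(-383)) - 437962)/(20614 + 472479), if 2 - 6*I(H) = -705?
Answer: -2627065/2958558 ≈ -0.88795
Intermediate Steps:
I(H) = 707/6 (I(H) = ⅓ - ⅙*(-705) = ⅓ + 235/2 = 707/6)
(I(-676/(-383)) - 437962)/(20614 + 472479) = (707/6 - 437962)/(20614 + 472479) = -2627065/6/493093 = -2627065/6*1/493093 = -2627065/2958558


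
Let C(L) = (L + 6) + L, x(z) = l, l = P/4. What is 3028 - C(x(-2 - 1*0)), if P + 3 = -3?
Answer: 3025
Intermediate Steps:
P = -6 (P = -3 - 3 = -6)
l = -3/2 (l = -6/4 = -6*1/4 = -3/2 ≈ -1.5000)
x(z) = -3/2
C(L) = 6 + 2*L (C(L) = (6 + L) + L = 6 + 2*L)
3028 - C(x(-2 - 1*0)) = 3028 - (6 + 2*(-3/2)) = 3028 - (6 - 3) = 3028 - 1*3 = 3028 - 3 = 3025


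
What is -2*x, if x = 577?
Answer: -1154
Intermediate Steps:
-2*x = -2*577 = -1154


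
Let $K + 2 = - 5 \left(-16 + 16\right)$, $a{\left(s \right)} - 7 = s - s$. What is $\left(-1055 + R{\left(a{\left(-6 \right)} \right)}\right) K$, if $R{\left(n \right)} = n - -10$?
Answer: $2076$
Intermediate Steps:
$a{\left(s \right)} = 7$ ($a{\left(s \right)} = 7 + \left(s - s\right) = 7 + 0 = 7$)
$K = -2$ ($K = -2 - 5 \left(-16 + 16\right) = -2 - 0 = -2 + 0 = -2$)
$R{\left(n \right)} = 10 + n$ ($R{\left(n \right)} = n + 10 = 10 + n$)
$\left(-1055 + R{\left(a{\left(-6 \right)} \right)}\right) K = \left(-1055 + \left(10 + 7\right)\right) \left(-2\right) = \left(-1055 + 17\right) \left(-2\right) = \left(-1038\right) \left(-2\right) = 2076$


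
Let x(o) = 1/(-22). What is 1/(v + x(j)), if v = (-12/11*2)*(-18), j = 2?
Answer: 22/863 ≈ 0.025492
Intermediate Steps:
x(o) = -1/22
v = 432/11 (v = (-12*1/11*2)*(-18) = -12/11*2*(-18) = -24/11*(-18) = 432/11 ≈ 39.273)
1/(v + x(j)) = 1/(432/11 - 1/22) = 1/(863/22) = 22/863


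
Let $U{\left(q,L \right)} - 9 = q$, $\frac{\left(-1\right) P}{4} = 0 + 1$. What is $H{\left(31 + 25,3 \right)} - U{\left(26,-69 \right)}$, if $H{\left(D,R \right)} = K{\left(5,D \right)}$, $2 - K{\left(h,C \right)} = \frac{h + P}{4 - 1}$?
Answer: $- \frac{100}{3} \approx -33.333$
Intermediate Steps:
$P = -4$ ($P = - 4 \left(0 + 1\right) = \left(-4\right) 1 = -4$)
$U{\left(q,L \right)} = 9 + q$
$K{\left(h,C \right)} = \frac{10}{3} - \frac{h}{3}$ ($K{\left(h,C \right)} = 2 - \frac{h - 4}{4 - 1} = 2 - \frac{-4 + h}{3} = 2 - \left(-4 + h\right) \frac{1}{3} = 2 - \left(- \frac{4}{3} + \frac{h}{3}\right) = \frac{10}{3} - \frac{h}{3}$)
$H{\left(D,R \right)} = \frac{5}{3}$ ($H{\left(D,R \right)} = \frac{10}{3} - \frac{5}{3} = \frac{5}{3}$)
$H{\left(31 + 25,3 \right)} - U{\left(26,-69 \right)} = \frac{5}{3} - \left(9 + 26\right) = \frac{5}{3} - 35 = - \frac{100}{3}$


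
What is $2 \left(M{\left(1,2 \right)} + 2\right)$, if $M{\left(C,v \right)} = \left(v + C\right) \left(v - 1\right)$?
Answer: $10$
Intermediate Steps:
$M{\left(C,v \right)} = \left(-1 + v\right) \left(C + v\right)$ ($M{\left(C,v \right)} = \left(C + v\right) \left(-1 + v\right) = \left(-1 + v\right) \left(C + v\right)$)
$2 \left(M{\left(1,2 \right)} + 2\right) = 2 \left(\left(2^{2} - 1 - 2 + 1 \cdot 2\right) + 2\right) = 2 \left(\left(4 - 1 - 2 + 2\right) + 2\right) = 2 \left(3 + 2\right) = 2 \cdot 5 = 10$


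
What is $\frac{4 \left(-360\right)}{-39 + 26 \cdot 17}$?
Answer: $- \frac{1440}{403} \approx -3.5732$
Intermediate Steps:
$\frac{4 \left(-360\right)}{-39 + 26 \cdot 17} = - \frac{1440}{-39 + 442} = - \frac{1440}{403}$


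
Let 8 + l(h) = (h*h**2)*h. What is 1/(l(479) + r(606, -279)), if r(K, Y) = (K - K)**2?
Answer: 1/52643172473 ≈ 1.8996e-11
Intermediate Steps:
r(K, Y) = 0 (r(K, Y) = 0**2 = 0)
l(h) = -8 + h**4 (l(h) = -8 + (h*h**2)*h = -8 + h**3*h = -8 + h**4)
1/(l(479) + r(606, -279)) = 1/((-8 + 479**4) + 0) = 1/((-8 + 52643172481) + 0) = 1/(52643172473 + 0) = 1/52643172473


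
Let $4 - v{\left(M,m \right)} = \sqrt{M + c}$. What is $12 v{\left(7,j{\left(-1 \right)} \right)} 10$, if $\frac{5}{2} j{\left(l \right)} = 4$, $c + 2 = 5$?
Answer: $480 - 120 \sqrt{10} \approx 100.53$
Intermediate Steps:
$c = 3$ ($c = -2 + 5 = 3$)
$j{\left(l \right)} = \frac{8}{5}$ ($j{\left(l \right)} = \frac{2}{5} \cdot 4 = \frac{8}{5}$)
$v{\left(M,m \right)} = 4 - \sqrt{3 + M}$ ($v{\left(M,m \right)} = 4 - \sqrt{M + 3} = 4 - \sqrt{3 + M}$)
$12 v{\left(7,j{\left(-1 \right)} \right)} 10 = 12 \left(4 - \sqrt{3 + 7}\right) 10 = 12 \left(4 - \sqrt{10}\right) 10 = \left(48 - 12 \sqrt{10}\right) 10 = 480 - 120 \sqrt{10}$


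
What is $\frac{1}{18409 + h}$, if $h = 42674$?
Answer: $\frac{1}{61083} \approx 1.6371 \cdot 10^{-5}$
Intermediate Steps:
$\frac{1}{18409 + h} = \frac{1}{18409 + 42674} = \frac{1}{61083}$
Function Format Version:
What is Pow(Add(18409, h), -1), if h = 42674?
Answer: Rational(1, 61083) ≈ 1.6371e-5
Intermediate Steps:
Pow(Add(18409, h), -1) = Pow(Add(18409, 42674), -1) = Pow(61083, -1) = Rational(1, 61083)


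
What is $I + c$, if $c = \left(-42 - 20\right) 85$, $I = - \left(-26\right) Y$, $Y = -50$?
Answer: $-6570$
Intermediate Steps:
$I = -1300$ ($I = - \left(-26\right) \left(-50\right) = \left(-1\right) 1300 = -1300$)
$c = -5270$ ($c = \left(-62\right) 85 = -5270$)
$I + c = -1300 - 5270 = -6570$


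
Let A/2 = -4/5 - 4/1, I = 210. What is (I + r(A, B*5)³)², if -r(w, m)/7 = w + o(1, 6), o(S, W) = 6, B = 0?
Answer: 4107212943876/15625 ≈ 2.6286e+8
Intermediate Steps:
A = -48/5 (A = 2*(-4/5 - 4/1) = 2*(-4*⅕ - 4*1) = 2*(-⅘ - 4) = 2*(-24/5) = -48/5 ≈ -9.6000)
r(w, m) = -42 - 7*w (r(w, m) = -7*(w + 6) = -7*(6 + w) = -42 - 7*w)
(I + r(A, B*5)³)² = (210 + (-42 - 7*(-48/5))³)² = (210 + (-42 + 336/5)³)² = (210 + (126/5)³)² = (210 + 2000376/125)² = (2026626/125)² = 4107212943876/15625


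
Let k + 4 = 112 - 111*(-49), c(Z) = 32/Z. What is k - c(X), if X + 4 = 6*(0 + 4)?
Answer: 27727/5 ≈ 5545.4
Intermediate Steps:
X = 20 (X = -4 + 6*(0 + 4) = -4 + 6*4 = -4 + 24 = 20)
k = 5547 (k = -4 + (112 - 111*(-49)) = -4 + (112 + 5439) = -4 + 5551 = 5547)
k - c(X) = 5547 - 32/20 = 5547 - 1*8/5 = 5547 - 8/5 = 27727/5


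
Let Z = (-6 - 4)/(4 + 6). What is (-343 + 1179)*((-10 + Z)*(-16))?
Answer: 147136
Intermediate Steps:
Z = -1 (Z = -10/10 = -10*⅒ = -1)
(-343 + 1179)*((-10 + Z)*(-16)) = (-343 + 1179)*((-10 - 1)*(-16)) = 836*(-11*(-16)) = 836*176 = 147136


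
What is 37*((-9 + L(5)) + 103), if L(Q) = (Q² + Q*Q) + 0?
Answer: 5328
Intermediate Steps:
L(Q) = 2*Q² (L(Q) = (Q² + Q²) + 0 = 2*Q² + 0 = 2*Q²)
37*((-9 + L(5)) + 103) = 37*((-9 + 2*5²) + 103) = 37*((-9 + 2*25) + 103) = 37*((-9 + 50) + 103) = 37*(41 + 103) = 37*144 = 5328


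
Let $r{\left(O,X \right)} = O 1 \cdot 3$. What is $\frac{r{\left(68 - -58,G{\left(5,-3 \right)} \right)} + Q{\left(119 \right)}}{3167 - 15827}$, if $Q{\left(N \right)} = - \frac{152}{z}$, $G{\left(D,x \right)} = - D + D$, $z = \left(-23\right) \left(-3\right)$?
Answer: $- \frac{2593}{87354} \approx -0.029684$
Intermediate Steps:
$z = 69$
$G{\left(D,x \right)} = 0$
$Q{\left(N \right)} = - \frac{152}{69}$
$r{\left(O,X \right)} = 3 O$ ($r{\left(O,X \right)} = O 3 = 3 O$)
$\frac{r{\left(68 - -58,G{\left(5,-3 \right)} \right)} + Q{\left(119 \right)}}{3167 - 15827} = \frac{3 \left(68 - -58\right) - \frac{152}{69}}{3167 - 15827} = \frac{3 \left(68 + 58\right) - \frac{152}{69}}{-12660} = \left(3 \cdot 126 - \frac{152}{69}\right) \left(- \frac{1}{12660}\right) = \left(378 - \frac{152}{69}\right) \left(- \frac{1}{12660}\right) = \frac{25930}{69} \left(- \frac{1}{12660}\right) = - \frac{2593}{87354}$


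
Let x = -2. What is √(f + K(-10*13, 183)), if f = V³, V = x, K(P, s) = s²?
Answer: √33481 ≈ 182.98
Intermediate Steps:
V = -2
f = -8 (f = (-2)³ = -8)
√(f + K(-10*13, 183)) = √(-8 + 183²) = √(-8 + 33489) = √33481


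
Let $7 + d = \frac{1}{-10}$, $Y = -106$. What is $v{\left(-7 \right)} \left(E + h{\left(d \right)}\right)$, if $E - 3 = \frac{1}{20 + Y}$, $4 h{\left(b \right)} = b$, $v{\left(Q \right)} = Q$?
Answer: $- \frac{14609}{1720} \approx -8.4936$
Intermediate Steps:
$d = - \frac{71}{10}$ ($d = -7 + \frac{1}{-10} = -7 - \frac{1}{10} = - \frac{71}{10} \approx -7.1$)
$h{\left(b \right)} = \frac{b}{4}$
$E = \frac{257}{86}$ ($E = 3 + \frac{1}{20 - 106} = 3 + \frac{1}{-86} = 3 - \frac{1}{86} = \frac{257}{86} \approx 2.9884$)
$v{\left(-7 \right)} \left(E + h{\left(d \right)}\right) = - 7 \left(\frac{257}{86} + \frac{1}{4} \left(- \frac{71}{10}\right)\right) = - 7 \left(\frac{257}{86} - \frac{71}{40}\right) = \left(-7\right) \frac{2087}{1720} = - \frac{14609}{1720}$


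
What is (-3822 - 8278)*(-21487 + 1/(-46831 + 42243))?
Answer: 298211629925/1147 ≈ 2.5999e+8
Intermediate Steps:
(-3822 - 8278)*(-21487 + 1/(-46831 + 42243)) = -12100*(-21487 + 1/(-4588)) = -12100*(-21487 - 1/4588) = -12100*(-98582357/4588) = 298211629925/1147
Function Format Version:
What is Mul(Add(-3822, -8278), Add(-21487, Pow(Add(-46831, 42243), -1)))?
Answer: Rational(298211629925, 1147) ≈ 2.5999e+8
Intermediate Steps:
Mul(Add(-3822, -8278), Add(-21487, Pow(Add(-46831, 42243), -1))) = Mul(-12100, Add(-21487, Pow(-4588, -1))) = Mul(-12100, Add(-21487, Rational(-1, 4588))) = Mul(-12100, Rational(-98582357, 4588)) = Rational(298211629925, 1147)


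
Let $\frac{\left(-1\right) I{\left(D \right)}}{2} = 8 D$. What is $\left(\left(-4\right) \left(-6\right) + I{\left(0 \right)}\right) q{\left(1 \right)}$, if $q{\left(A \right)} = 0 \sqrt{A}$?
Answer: $0$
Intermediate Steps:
$I{\left(D \right)} = - 16 D$ ($I{\left(D \right)} = - 2 \cdot 8 D = - 16 D$)
$q{\left(A \right)} = 0$
$\left(\left(-4\right) \left(-6\right) + I{\left(0 \right)}\right) q{\left(1 \right)} = \left(\left(-4\right) \left(-6\right) - 0\right) 0 = \left(24 + 0\right) 0 = 24 \cdot 0 = 0$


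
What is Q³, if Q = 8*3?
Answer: 13824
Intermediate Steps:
Q = 24
Q³ = 24³ = 13824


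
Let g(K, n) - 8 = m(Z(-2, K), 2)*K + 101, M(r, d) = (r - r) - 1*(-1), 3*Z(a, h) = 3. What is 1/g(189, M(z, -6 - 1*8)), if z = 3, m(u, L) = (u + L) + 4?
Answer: 1/1432 ≈ 0.00069832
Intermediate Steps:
Z(a, h) = 1 (Z(a, h) = (⅓)*3 = 1)
m(u, L) = 4 + L + u (m(u, L) = (L + u) + 4 = 4 + L + u)
M(r, d) = 1 (M(r, d) = 0 + 1 = 1)
g(K, n) = 109 + 7*K (g(K, n) = 8 + ((4 + 2 + 1)*K + 101) = 8 + (7*K + 101) = 8 + (101 + 7*K) = 109 + 7*K)
1/g(189, M(z, -6 - 1*8)) = 1/(109 + 7*189) = 1/(109 + 1323) = 1/1432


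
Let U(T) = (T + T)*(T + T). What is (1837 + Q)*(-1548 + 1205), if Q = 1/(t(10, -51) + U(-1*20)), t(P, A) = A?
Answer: -976011302/1549 ≈ -6.3009e+5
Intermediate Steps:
U(T) = 4*T² (U(T) = (2*T)*(2*T) = 4*T²)
Q = 1/1549 (Q = 1/(-51 + 4*(-1*20)²) = 1/(-51 + 4*(-20)²) = 1/(-51 + 4*400) = 1/(-51 + 1600) = 1/1549 ≈ 0.00064558)
(1837 + Q)*(-1548 + 1205) = (1837 + 1/1549)*(-1548 + 1205) = (2845514/1549)*(-343) = -976011302/1549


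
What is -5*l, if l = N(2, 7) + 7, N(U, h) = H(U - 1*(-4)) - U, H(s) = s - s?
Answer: -25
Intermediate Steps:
H(s) = 0
N(U, h) = -U (N(U, h) = 0 - U = -U)
l = 5 (l = -1*2 + 7 = -2 + 7 = 5)
-5*l = -5*5 = -25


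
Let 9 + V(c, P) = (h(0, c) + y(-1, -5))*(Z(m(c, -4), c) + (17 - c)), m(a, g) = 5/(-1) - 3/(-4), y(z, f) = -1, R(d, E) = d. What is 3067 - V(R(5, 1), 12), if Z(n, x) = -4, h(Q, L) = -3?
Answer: 3108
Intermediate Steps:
m(a, g) = -17/4 (m(a, g) = 5*(-1) - 3*(-¼) = -5 + ¾ = -17/4)
V(c, P) = -61 + 4*c (V(c, P) = -9 + (-3 - 1)*(-4 + (17 - c)) = -9 - 4*(13 - c) = -9 + (-52 + 4*c) = -61 + 4*c)
3067 - V(R(5, 1), 12) = 3067 - (-61 + 4*5) = 3067 - (-61 + 20) = 3067 - 1*(-41) = 3067 + 41 = 3108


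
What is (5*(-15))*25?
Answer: -1875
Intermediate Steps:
(5*(-15))*25 = -75*25 = -1875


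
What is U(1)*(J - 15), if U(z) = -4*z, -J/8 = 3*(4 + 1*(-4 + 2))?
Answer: 252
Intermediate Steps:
J = -48 (J = -24*(4 + 1*(-4 + 2)) = -24*(4 + 1*(-2)) = -24*(4 - 2) = -24*2 = -8*6 = -48)
U(1)*(J - 15) = (-4*1)*(-48 - 15) = -4*(-63) = 252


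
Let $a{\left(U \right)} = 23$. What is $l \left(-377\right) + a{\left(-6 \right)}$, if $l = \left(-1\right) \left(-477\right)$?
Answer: $-179806$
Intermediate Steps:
$l = 477$
$l \left(-377\right) + a{\left(-6 \right)} = 477 \left(-377\right) + 23 = -179829 + 23 = -179806$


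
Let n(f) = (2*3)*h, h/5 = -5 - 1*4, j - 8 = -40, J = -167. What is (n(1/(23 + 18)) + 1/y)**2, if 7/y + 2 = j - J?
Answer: 63001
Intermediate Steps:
j = -32 (j = 8 - 40 = -32)
h = -45 (h = 5*(-5 - 1*4) = 5*(-5 - 4) = 5*(-9) = -45)
y = 1/19 (y = 7/(-2 + (-32 - 1*(-167))) = 7/(-2 + (-32 + 167)) = 7/(-2 + 135) = 7/133 = 7*(1/133) = 1/19 ≈ 0.052632)
n(f) = -270 (n(f) = (2*3)*(-45) = 6*(-45) = -270)
(n(1/(23 + 18)) + 1/y)**2 = (-270 + 1/(1/19))**2 = (-270 + 19)**2 = (-251)**2 = 63001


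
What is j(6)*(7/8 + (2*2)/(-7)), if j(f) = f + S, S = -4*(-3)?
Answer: 153/28 ≈ 5.4643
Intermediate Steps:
S = 12
j(f) = 12 + f (j(f) = f + 12 = 12 + f)
j(6)*(7/8 + (2*2)/(-7)) = (12 + 6)*(7/8 + (2*2)/(-7)) = 18*(7*(⅛) + 4*(-⅐)) = 18*(7/8 - 4/7) = 18*(17/56) = 153/28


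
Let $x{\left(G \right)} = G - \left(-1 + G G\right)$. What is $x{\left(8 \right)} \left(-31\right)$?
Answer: $1705$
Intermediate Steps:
$x{\left(G \right)} = 1 + G - G^{2}$ ($x{\left(G \right)} = G - \left(-1 + G^{2}\right) = 1 + G - G^{2}$)
$x{\left(8 \right)} \left(-31\right) = \left(1 + 8 - 8^{2}\right) \left(-31\right) = \left(1 + 8 - 64\right) \left(-31\right) = \left(-55\right) \left(-31\right) = 1705$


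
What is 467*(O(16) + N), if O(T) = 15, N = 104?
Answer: 55573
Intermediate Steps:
467*(O(16) + N) = 467*(15 + 104) = 467*119 = 55573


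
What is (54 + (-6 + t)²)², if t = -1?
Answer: 10609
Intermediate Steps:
(54 + (-6 + t)²)² = (54 + (-6 - 1)²)² = (54 + (-7)²)² = (54 + 49)² = 103² = 10609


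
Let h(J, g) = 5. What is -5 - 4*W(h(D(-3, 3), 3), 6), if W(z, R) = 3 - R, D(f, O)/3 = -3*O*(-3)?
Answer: 7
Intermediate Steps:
D(f, O) = 27*O (D(f, O) = 3*(-3*O*(-3)) = 3*(9*O) = 27*O)
-5 - 4*W(h(D(-3, 3), 3), 6) = -5 - 4*(3 - 1*6) = -5 - 4*(3 - 6) = -5 - 4*(-3) = -5 + 12 = 7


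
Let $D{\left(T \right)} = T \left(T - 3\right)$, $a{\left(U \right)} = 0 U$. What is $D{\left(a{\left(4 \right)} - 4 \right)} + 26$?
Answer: $54$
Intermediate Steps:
$a{\left(U \right)} = 0$
$D{\left(T \right)} = T \left(-3 + T\right)$
$D{\left(a{\left(4 \right)} - 4 \right)} + 26 = \left(0 - 4\right) \left(-3 + \left(0 - 4\right)\right) + 26 = - 4 \left(-3 - 4\right) + 26 = \left(-4\right) \left(-7\right) + 26 = 28 + 26 = 54$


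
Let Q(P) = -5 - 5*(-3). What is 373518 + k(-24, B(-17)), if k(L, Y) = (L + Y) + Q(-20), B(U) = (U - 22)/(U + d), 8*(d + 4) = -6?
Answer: 10831668/29 ≈ 3.7351e+5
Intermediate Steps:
d = -19/4 (d = -4 + (1/8)*(-6) = -4 - 3/4 = -19/4 ≈ -4.7500)
Q(P) = 10 (Q(P) = -5 + 15 = 10)
B(U) = (-22 + U)/(-19/4 + U) (B(U) = (U - 22)/(U - 19/4) = (-22 + U)/(-19/4 + U))
k(L, Y) = 10 + L + Y (k(L, Y) = (L + Y) + 10 = 10 + L + Y)
373518 + k(-24, B(-17)) = 373518 + (10 - 24 + 4*(-22 - 17)/(-19 + 4*(-17))) = 373518 + (10 - 24 + 4*(-39)/(-19 - 68)) = 373518 + (10 - 24 + 4*(-39)/(-87)) = 373518 + (10 - 24 + 4*(-1/87)*(-39)) = 373518 + (10 - 24 + 52/29) = 373518 - 354/29 = 10831668/29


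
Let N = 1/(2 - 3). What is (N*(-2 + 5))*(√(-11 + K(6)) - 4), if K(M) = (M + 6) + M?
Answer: 12 - 3*√7 ≈ 4.0627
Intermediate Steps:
K(M) = 6 + 2*M (K(M) = (6 + M) + M = 6 + 2*M)
N = -1 (N = 1/(-1) = -1)
(N*(-2 + 5))*(√(-11 + K(6)) - 4) = (-(-2 + 5))*(√(-11 + (6 + 2*6)) - 4) = (-1*3)*(√(-11 + (6 + 12)) - 4) = -3*(√(-11 + 18) - 4) = -3*(√7 - 4) = -3*(-4 + √7) = 12 - 3*√7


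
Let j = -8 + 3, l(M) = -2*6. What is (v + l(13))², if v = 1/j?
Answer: 3721/25 ≈ 148.84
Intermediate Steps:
l(M) = -12
j = -5
v = -⅕ (v = 1/(-5) = -⅕ ≈ -0.20000)
(v + l(13))² = (-⅕ - 12)² = (-61/5)² = 3721/25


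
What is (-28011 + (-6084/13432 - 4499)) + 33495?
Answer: 3306109/3358 ≈ 984.55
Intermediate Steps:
(-28011 + (-6084/13432 - 4499)) + 33495 = (-28011 + (-6084*1/13432 - 4499)) + 33495 = (-28011 + (-1521/3358 - 4499)) + 33495 = (-28011 - 15109163/3358) + 33495 = -109170101/3358 + 33495 = 3306109/3358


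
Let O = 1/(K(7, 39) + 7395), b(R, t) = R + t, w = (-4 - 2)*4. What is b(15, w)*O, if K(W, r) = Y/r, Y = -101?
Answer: -351/288304 ≈ -0.0012175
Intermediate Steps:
w = -24 (w = -6*4 = -24)
K(W, r) = -101/r
O = 39/288304 (O = 1/(-101/39 + 7395) = 1/(288304/39) = 39/288304 ≈ 0.00013527)
b(15, w)*O = (15 - 24)*(39/288304) = -9*39/288304 = -351/288304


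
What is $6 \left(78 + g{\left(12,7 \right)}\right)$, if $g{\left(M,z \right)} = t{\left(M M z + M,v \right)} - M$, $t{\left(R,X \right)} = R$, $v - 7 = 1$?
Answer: $6516$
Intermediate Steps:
$v = 8$ ($v = 7 + 1 = 8$)
$g{\left(M,z \right)} = z M^{2}$ ($g{\left(M,z \right)} = \left(M M z + M\right) - M = \left(M^{2} z + M\right) - M = \left(z M^{2} + M\right) - M = \left(M + z M^{2}\right) - M = z M^{2}$)
$6 \left(78 + g{\left(12,7 \right)}\right) = 6 \left(78 + 7 \cdot 12^{2}\right) = 6 \left(78 + 7 \cdot 144\right) = 6 \left(78 + 1008\right) = 6 \cdot 1086 = 6516$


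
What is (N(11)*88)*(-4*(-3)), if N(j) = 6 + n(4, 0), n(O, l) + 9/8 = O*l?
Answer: 5148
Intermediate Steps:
n(O, l) = -9/8 + O*l
N(j) = 39/8 (N(j) = 6 + (-9/8 + 4*0) = 6 + (-9/8 + 0) = 6 - 9/8 = 39/8)
(N(11)*88)*(-4*(-3)) = ((39/8)*88)*(-4*(-3)) = 429*12 = 5148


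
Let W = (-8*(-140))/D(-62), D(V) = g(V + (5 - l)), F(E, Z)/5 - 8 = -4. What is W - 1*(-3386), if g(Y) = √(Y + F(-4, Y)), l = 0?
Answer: 3386 - 1120*I*√37/37 ≈ 3386.0 - 184.13*I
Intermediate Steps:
F(E, Z) = 20 (F(E, Z) = 40 + 5*(-4) = 40 - 20 = 20)
g(Y) = √(20 + Y) (g(Y) = √(Y + 20) = √(20 + Y))
D(V) = √(25 + V) (D(V) = √(20 + (V + (5 - 1*0))) = √(20 + (V + (5 + 0))) = √(20 + (V + 5)) = √(20 + (5 + V)) = √(25 + V))
W = -1120*I*√37/37 (W = (-8*(-140))/(√(25 - 62)) = 1120/(√(-37)) = 1120/((I*√37)) = 1120*(-I*√37/37) = -1120*I*√37/37 ≈ -184.13*I)
W - 1*(-3386) = -1120*I*√37/37 - 1*(-3386) = -1120*I*√37/37 + 3386 = 3386 - 1120*I*√37/37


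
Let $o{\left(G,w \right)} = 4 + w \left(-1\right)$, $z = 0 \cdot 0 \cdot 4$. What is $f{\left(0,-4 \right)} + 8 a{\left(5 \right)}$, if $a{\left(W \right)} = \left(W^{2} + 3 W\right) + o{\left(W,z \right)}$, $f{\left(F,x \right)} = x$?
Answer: $348$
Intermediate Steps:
$z = 0$ ($z = 0 \cdot 4 = 0$)
$o{\left(G,w \right)} = 4 - w$
$a{\left(W \right)} = 4 + W^{2} + 3 W$ ($a{\left(W \right)} = \left(W^{2} + 3 W\right) + \left(4 - 0\right) = \left(W^{2} + 3 W\right) + \left(4 + 0\right) = \left(W^{2} + 3 W\right) + 4 = 4 + W^{2} + 3 W$)
$f{\left(0,-4 \right)} + 8 a{\left(5 \right)} = -4 + 8 \left(4 + 5^{2} + 3 \cdot 5\right) = -4 + 8 \left(4 + 25 + 15\right) = -4 + 8 \cdot 44 = -4 + 352 = 348$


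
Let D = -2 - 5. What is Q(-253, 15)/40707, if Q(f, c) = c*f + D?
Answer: -3802/40707 ≈ -0.093399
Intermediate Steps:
D = -7
Q(f, c) = -7 + c*f (Q(f, c) = c*f - 7 = -7 + c*f)
Q(-253, 15)/40707 = (-7 + 15*(-253))/40707 = (-7 - 3795)*(1/40707) = -3802*1/40707 = -3802/40707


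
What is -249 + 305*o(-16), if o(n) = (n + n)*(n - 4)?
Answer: 194951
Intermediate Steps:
o(n) = 2*n*(-4 + n) (o(n) = (2*n)*(-4 + n) = 2*n*(-4 + n))
-249 + 305*o(-16) = -249 + 305*(2*(-16)*(-4 - 16)) = -249 + 305*(2*(-16)*(-20)) = -249 + 305*640 = -249 + 195200 = 194951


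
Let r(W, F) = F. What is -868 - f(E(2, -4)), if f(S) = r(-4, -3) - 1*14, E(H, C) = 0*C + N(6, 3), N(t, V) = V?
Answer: -851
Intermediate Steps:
E(H, C) = 3 (E(H, C) = 0*C + 3 = 0 + 3 = 3)
f(S) = -17 (f(S) = -3 - 1*14 = -3 - 14 = -17)
-868 - f(E(2, -4)) = -868 - 1*(-17) = -868 + 17 = -851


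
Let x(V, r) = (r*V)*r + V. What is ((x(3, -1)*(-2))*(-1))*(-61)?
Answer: -732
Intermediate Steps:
x(V, r) = V + V*r² (x(V, r) = (V*r)*r + V = V*r² + V = V + V*r²)
((x(3, -1)*(-2))*(-1))*(-61) = (((3*(1 + (-1)²))*(-2))*(-1))*(-61) = (((3*(1 + 1))*(-2))*(-1))*(-61) = (((3*2)*(-2))*(-1))*(-61) = ((6*(-2))*(-1))*(-61) = -12*(-1)*(-61) = 12*(-61) = -732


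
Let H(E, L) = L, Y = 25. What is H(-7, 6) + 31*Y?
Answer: 781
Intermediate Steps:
H(-7, 6) + 31*Y = 6 + 31*25 = 6 + 775 = 781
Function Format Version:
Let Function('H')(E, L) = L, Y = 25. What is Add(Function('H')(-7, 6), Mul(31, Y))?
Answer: 781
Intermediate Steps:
Add(Function('H')(-7, 6), Mul(31, Y)) = Add(6, Mul(31, 25)) = Add(6, 775) = 781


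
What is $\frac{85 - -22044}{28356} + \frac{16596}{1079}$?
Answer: $\frac{494473367}{30596124} \approx 16.161$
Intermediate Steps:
$\frac{85 - -22044}{28356} + \frac{16596}{1079} = \left(85 + 22044\right) \frac{1}{28356} + 16596 \cdot \frac{1}{1079} = 22129 \cdot \frac{1}{28356} + \frac{16596}{1079} = \frac{22129}{28356} + \frac{16596}{1079} = \frac{494473367}{30596124}$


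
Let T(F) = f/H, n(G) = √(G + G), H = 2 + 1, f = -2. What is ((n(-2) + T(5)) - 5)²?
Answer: 253/9 - 68*I/3 ≈ 28.111 - 22.667*I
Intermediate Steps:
H = 3
n(G) = √2*√G (n(G) = √(2*G) = √2*√G)
T(F) = -⅔ (T(F) = -2/3 = -2*⅓ = -⅔)
((n(-2) + T(5)) - 5)² = ((√2*√(-2) - ⅔) - 5)² = ((√2*(I*√2) - ⅔) - 5)² = ((2*I - ⅔) - 5)² = ((-⅔ + 2*I) - 5)² = (-17/3 + 2*I)²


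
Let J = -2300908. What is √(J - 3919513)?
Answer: I*√6220421 ≈ 2494.1*I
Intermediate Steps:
√(J - 3919513) = √(-2300908 - 3919513) = √(-6220421) = I*√6220421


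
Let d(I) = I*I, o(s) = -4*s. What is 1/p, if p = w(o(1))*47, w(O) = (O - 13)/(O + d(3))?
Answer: -5/799 ≈ -0.0062578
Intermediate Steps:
d(I) = I²
w(O) = (-13 + O)/(9 + O) (w(O) = (O - 13)/(O + 3²) = (-13 + O)/(O + 9) = (-13 + O)/(9 + O))
p = -799/5 (p = ((-13 - 4*1)/(9 - 4*1))*47 = ((-13 - 4)/(9 - 4))*47 = (-17/5)*47 = ((⅕)*(-17))*47 = -17/5*47 = -799/5 ≈ -159.80)
1/p = 1/(-799/5) = -5/799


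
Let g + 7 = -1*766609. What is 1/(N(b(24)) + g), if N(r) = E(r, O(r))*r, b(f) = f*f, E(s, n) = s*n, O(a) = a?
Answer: 1/190336360 ≈ 5.2539e-9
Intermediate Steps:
E(s, n) = n*s
b(f) = f²
g = -766616 (g = -7 - 1*766609 = -7 - 766609 = -766616)
N(r) = r³ (N(r) = (r*r)*r = r²*r = r³)
1/(N(b(24)) + g) = 1/((24²)³ - 766616) = 1/(576³ - 766616) = 1/(191102976 - 766616) = 1/190336360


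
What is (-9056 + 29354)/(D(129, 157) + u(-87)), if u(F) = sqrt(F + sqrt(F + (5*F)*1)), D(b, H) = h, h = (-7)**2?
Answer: 20298/(49 + sqrt(3)*sqrt(-29 + I*sqrt(58))) ≈ 390.52 - 73.152*I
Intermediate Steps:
h = 49
D(b, H) = 49
u(F) = sqrt(F + sqrt(6)*sqrt(F)) (u(F) = sqrt(F + sqrt(F + 5*F)) = sqrt(F + sqrt(6*F)) = sqrt(F + sqrt(6)*sqrt(F)))
(-9056 + 29354)/(D(129, 157) + u(-87)) = (-9056 + 29354)/(49 + sqrt(-87 + sqrt(6)*sqrt(-87))) = 20298/(49 + sqrt(-87 + sqrt(6)*(I*sqrt(87)))) = 20298/(49 + sqrt(-87 + 3*I*sqrt(58)))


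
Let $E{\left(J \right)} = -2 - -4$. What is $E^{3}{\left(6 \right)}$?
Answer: $8$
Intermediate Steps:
$E{\left(J \right)} = 2$ ($E{\left(J \right)} = -2 + 4 = 2$)
$E^{3}{\left(6 \right)} = 2^{3} = 8$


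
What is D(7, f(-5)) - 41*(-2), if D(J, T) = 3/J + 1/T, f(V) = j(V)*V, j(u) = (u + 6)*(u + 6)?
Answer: 2878/35 ≈ 82.229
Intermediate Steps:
j(u) = (6 + u)² (j(u) = (6 + u)*(6 + u) = (6 + u)²)
f(V) = V*(6 + V)² (f(V) = (6 + V)²*V = V*(6 + V)²)
D(J, T) = 1/T + 3/J (D(J, T) = 3/J + 1/T = 1/T + 3/J)
D(7, f(-5)) - 41*(-2) = (1/(-5*(6 - 5)²) + 3/7) - 41*(-2) = (1/(-5*1²) + 3*(⅐)) + 82 = (1/(-5*1) + 3/7) + 82 = (1/(-5) + 3/7) + 82 = (-⅕ + 3/7) + 82 = 8/35 + 82 = 2878/35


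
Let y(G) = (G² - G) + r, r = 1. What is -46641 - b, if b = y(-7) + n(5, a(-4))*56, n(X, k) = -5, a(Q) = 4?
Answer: -46418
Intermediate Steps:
y(G) = 1 + G² - G (y(G) = (G² - G) + 1 = 1 + G² - G)
b = -223 (b = (1 + (-7)² - 1*(-7)) - 5*56 = (1 + 49 + 7) - 280 = 57 - 280 = -223)
-46641 - b = -46641 - 1*(-223) = -46641 + 223 = -46418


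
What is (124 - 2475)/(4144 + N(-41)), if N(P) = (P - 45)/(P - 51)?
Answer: -108146/190667 ≈ -0.56720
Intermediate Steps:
N(P) = (-45 + P)/(-51 + P)
(124 - 2475)/(4144 + N(-41)) = (124 - 2475)/(4144 + (-45 - 41)/(-51 - 41)) = -2351/(4144 - 86/(-92)) = -2351/(4144 - 1/92*(-86)) = -2351/(4144 + 43/46) = -2351/190667/46 = -2351*46/190667 = -108146/190667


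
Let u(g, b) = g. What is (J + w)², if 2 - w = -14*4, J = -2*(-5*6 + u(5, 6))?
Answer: 11664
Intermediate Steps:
J = 50 (J = -2*(-5*6 + 5) = -2*(-30 + 5) = -2*(-25) = 50)
w = 58 (w = 2 - (-14)*4 = 2 - 1*(-56) = 2 + 56 = 58)
(J + w)² = (50 + 58)² = 108² = 11664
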